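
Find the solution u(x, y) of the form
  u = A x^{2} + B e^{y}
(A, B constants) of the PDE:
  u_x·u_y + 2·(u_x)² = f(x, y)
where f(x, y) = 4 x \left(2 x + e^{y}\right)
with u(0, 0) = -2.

Answer: u(x, y) = - x^{2} - 2 e^{y}

Derivation:
Substitute the ansatz u = A x^{2} + B e^{y} into the left-hand side.
Derivatives of the ansatz:
  u_x = 2 A x
  u_y = B e^{y}
Term by term:
  u_x·u_y = 2 A B x e^{y}
  2·(u_x)² = 8 A^{2} x^{2}
So the left-hand side equals
  8 A^{2} x^{2} + 2 A B x e^{y}
This must equal f(x, y) identically; expanded, f = 8 x^{2} + 4 x e^{y}.
Matching coefficients of the independent functions:
  [x^{2}]:  8 A^{2} = 8
  [x e^{y}]:  2 A B = 4
These equations allow (A, B) = (-1, -2) or (1, 2).
Impose the point condition(s):
  u(0, 0) = -2  ⟹  B = -2
Only A = -1, B = -2 satisfies everything.
Hence u(x, y) = - x^{2} - 2 e^{y}.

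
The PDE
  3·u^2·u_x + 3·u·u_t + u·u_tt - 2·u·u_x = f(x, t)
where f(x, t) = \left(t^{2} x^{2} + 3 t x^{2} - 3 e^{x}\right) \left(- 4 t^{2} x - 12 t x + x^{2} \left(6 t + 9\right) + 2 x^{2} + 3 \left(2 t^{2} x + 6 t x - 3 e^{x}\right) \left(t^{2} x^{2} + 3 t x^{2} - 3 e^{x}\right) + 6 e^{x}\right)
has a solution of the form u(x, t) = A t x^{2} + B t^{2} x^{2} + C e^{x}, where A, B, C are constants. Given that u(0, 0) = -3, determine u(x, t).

Substitute the ansatz u = A t x^{2} + B t^{2} x^{2} + C e^{x} into the left-hand side.
Derivatives of the ansatz:
  u_x = 2 A t x + 2 B t^{2} x + C e^{x}
  u_t = A x^{2} + 2 B t x^{2}
  u_tt = 2 B x^{2}
Term by term:
  3·u^2·u_x = 6 A^{3} t^{3} x^{5} + 18 A^{2} B t^{4} x^{5} + 3 A^{2} C t^{2} x^{4} e^{x} + 12 A^{2} C t^{2} x^{3} e^{x} + 18 A B^{2} t^{5} x^{5} + 6 A B C t^{3} x^{4} e^{x} + 24 A B C t^{3} x^{3} e^{x} + 6 A C^{2} t x^{2} e^{2 x} + 6 A C^{2} t x e^{2 x} + 6 B^{3} t^{6} x^{5} + 3 B^{2} C t^{4} x^{4} e^{x} + 12 B^{2} C t^{4} x^{3} e^{x} + 6 B C^{2} t^{2} x^{2} e^{2 x} + 6 B C^{2} t^{2} x e^{2 x} + 3 C^{3} e^{3 x}
  3·u·u_t = 3 A^{2} t x^{4} + 9 A B t^{2} x^{4} + 3 A C x^{2} e^{x} + 6 B^{2} t^{3} x^{4} + 6 B C t x^{2} e^{x}
  u·u_tt = 2 A B t x^{4} + 2 B^{2} t^{2} x^{4} + 2 B C x^{2} e^{x}
  -2·u·u_x = - 4 A^{2} t^{2} x^{3} - 8 A B t^{3} x^{3} - 2 A C t x^{2} e^{x} - 4 A C t x e^{x} - 4 B^{2} t^{4} x^{3} - 2 B C t^{2} x^{2} e^{x} - 4 B C t^{2} x e^{x} - 2 C^{2} e^{2 x}
Sum these and collect like terms in the independent variables.
This must equal f(x, t) identically; expanded, f = 6 t^{6} x^{5} + 54 t^{5} x^{5} + 162 t^{4} x^{5} - 9 t^{4} x^{4} e^{x} - 36 t^{4} x^{3} e^{x} - 4 t^{4} x^{3} + 162 t^{3} x^{5} - 54 t^{3} x^{4} e^{x} + 6 t^{3} x^{4} - 216 t^{3} x^{3} e^{x} - 24 t^{3} x^{3} - 81 t^{2} x^{4} e^{x} + 29 t^{2} x^{4} - 324 t^{2} x^{3} e^{x} - 36 t^{2} x^{3} + 54 t^{2} x^{2} e^{2 x} + 6 t^{2} x^{2} e^{x} + 54 t^{2} x e^{2 x} + 12 t^{2} x e^{x} + 33 t x^{4} + 162 t x^{2} e^{2 x} + 162 t x e^{2 x} + 36 t x e^{x} - 33 x^{2} e^{x} - 81 e^{3 x} - 18 e^{2 x}.
Matching coefficients of the independent functions:
(each divided by its leading coefficient; functions giving the same equation are listed together)
  [t x^{4}]:  A^{2} + \frac{2 A B}{3} - 11 = 0
  [t^{2} x^{3}]:  A^{2} - 9 = 0
  [t^{2} x^{4}]:  A B + \frac{2 B^{2}}{9} - \frac{29}{9} = 0
  [t^{3} x^{3}]:  A B - 3 = 0
  [t^{3} x^{4}, t^{4} x^{3}]:  B^{2} - 1 = 0
  [t^{3} x^{5}]:  A^{3} - 27 = 0
  [t^{4} x^{5}]:  A^{2} B - 9 = 0
  [t^{5} x^{5}]:  A B^{2} - 3 = 0
  [t^{6} x^{5}]:  B^{3} - 1 = 0
  [x^{2} e^{x}]:  A C + \frac{2 B C}{3} + 11 = 0
  [t x e^{x}]:  A C + 9 = 0
  [t x e^{2 x}, t x^{2} e^{2 x}]:  A C^{2} - 27 = 0
  [t x^{2} e^{x}]:  A C - 3 B C = 0
  [t^{2} x e^{x}, t^{2} x^{2} e^{x}]:  B C + 3 = 0
  [t^{2} x e^{2 x}, t^{2} x^{2} e^{2 x}]:  B C^{2} - 9 = 0
  [t^{2} x^{3} e^{x}, t^{2} x^{4} e^{x}]:  A^{2} C + 27 = 0
  [t^{3} x^{3} e^{x}, t^{3} x^{4} e^{x}]:  A B C + 9 = 0
  [t^{4} x^{3} e^{x}, t^{4} x^{4} e^{x}]:  B^{2} C + 3 = 0
  [e^{2 x}]:  C^{2} - 9 = 0
  [e^{3 x}]:  C^{3} + 27 = 0
Solving: A = 3, B = 1, C = -3.
Check against the point condition:
  u(0, 0) = -3  ⟹  C = -3  ✓
Hence u(x, t) = t^{2} x^{2} + 3 t x^{2} - 3 e^{x}.

Answer: u(x, t) = t^{2} x^{2} + 3 t x^{2} - 3 e^{x}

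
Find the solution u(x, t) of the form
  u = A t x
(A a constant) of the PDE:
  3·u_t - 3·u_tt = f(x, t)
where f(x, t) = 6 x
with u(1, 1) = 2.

Substitute the ansatz u = A t x into the left-hand side.
Derivatives of the ansatz:
  u_t = A x
  u_tt = 0
Term by term:
  3·u_t = 3 A x
  -3·u_tt = 0
So the left-hand side equals
  3 A x
This must equal f(x, t) = 6 x identically.
Matching coefficients of the independent functions:
  [x]:  3 A = 6
Solving: A = 2.
Check against the point condition:
  u(1, 1) = 2  ⟹  A = 2  ✓
Hence u(x, t) = 2 t x.

Answer: u(x, t) = 2 t x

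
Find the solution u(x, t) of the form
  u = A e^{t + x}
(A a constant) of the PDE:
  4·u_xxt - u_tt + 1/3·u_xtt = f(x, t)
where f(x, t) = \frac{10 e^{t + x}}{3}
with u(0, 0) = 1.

Substitute the ansatz u = A e^{t + x} into the left-hand side.
Derivatives of the ansatz:
  u_xxt = A e^{t} e^{x}
  u_tt = A e^{t} e^{x}
  u_xtt = A e^{t} e^{x}
Term by term:
  4·u_xxt = 4 A e^{t} e^{x}
  -u_tt = - A e^{t} e^{x}
  1/3·u_xtt = \frac{A e^{t} e^{x}}{3}
So the left-hand side equals
  \frac{10 A e^{t} e^{x}}{3}
This must equal f(x, t) identically; expanded, f = \frac{10 e^{t} e^{x}}{3}.
Matching coefficients of the independent functions:
  [e^{t} e^{x}]:  \frac{10 A}{3} = \frac{10}{3}
Solving: A = 1.
Check against the point condition:
  u(0, 0) = 1  ⟹  A = 1  ✓
Hence u(x, t) = e^{t + x}.

Answer: u(x, t) = e^{t + x}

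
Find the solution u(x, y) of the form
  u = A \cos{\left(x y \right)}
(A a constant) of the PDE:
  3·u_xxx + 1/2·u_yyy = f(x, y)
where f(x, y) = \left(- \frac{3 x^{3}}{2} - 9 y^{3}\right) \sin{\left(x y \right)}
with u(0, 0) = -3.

Substitute the ansatz u = A \cos{\left(x y \right)} into the left-hand side.
Derivatives of the ansatz:
  u_xxx = A y^{3} \sin{\left(x y \right)}
  u_yyy = A x^{3} \sin{\left(x y \right)}
Term by term:
  3·u_xxx = 3 A y^{3} \sin{\left(x y \right)}
  1/2·u_yyy = \frac{A x^{3} \sin{\left(x y \right)}}{2}
So the left-hand side equals
  \frac{A x^{3} \sin{\left(x y \right)}}{2} + 3 A y^{3} \sin{\left(x y \right)}
This must equal f(x, y) identically; expanded, f = - \frac{3 x^{3} \sin{\left(x y \right)}}{2} - 9 y^{3} \sin{\left(x y \right)}.
Matching coefficients of the independent functions:
  [x^{3} \sin{\left(x y \right)}]:  \frac{A}{2} = - \frac{3}{2}
  [y^{3} \sin{\left(x y \right)}]:  3 A = -9
Solving: A = -3.
Check against the point condition:
  u(0, 0) = -3  ⟹  A = -3  ✓
Hence u(x, y) = - 3 \cos{\left(x y \right)}.

Answer: u(x, y) = - 3 \cos{\left(x y \right)}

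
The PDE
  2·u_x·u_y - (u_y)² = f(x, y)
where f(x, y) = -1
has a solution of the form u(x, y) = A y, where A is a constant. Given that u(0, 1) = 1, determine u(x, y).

Answer: u(x, y) = y

Derivation:
Substitute the ansatz u = A y into the left-hand side.
Derivatives of the ansatz:
  u_x = 0
  u_y = A
Term by term:
  2·u_x·u_y = 0
  -(u_y)² = - A^{2}
So the left-hand side equals
  - A^{2}
This must equal f(x, y) = -1 identically.
Matching coefficients of the independent functions:
  [constant term]:  - A^{2} = -1
These equations allow (A) = (-1) or (1).
Impose the point condition(s):
  u(0, 1) = 1  ⟹  A = 1
Only A = 1 satisfies everything.
Hence u(x, y) = y.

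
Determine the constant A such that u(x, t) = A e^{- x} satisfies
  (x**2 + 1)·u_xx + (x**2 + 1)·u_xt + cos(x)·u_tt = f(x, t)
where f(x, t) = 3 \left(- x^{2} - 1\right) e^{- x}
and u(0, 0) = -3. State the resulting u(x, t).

Answer: u(x, t) = - 3 e^{- x}

Derivation:
Substitute the ansatz u = A e^{- x} into the left-hand side.
Derivatives of the ansatz:
  u_xx = A e^{- x}
  u_xt = 0
  u_tt = 0
Term by term:
  (x**2 + 1)·u_xx = A x^{2} e^{- x} + A e^{- x}
  (x**2 + 1)·u_xt = 0
  cos(x)·u_tt = 0
So the left-hand side equals
  A x^{2} e^{- x} + A e^{- x}
This must equal f(x, t) identically; expanded, f = - 3 x^{2} e^{- x} - 3 e^{- x}.
Matching coefficients of the independent functions:
  [x^{2} e^{- x}, e^{- x}]:  A = -3
Solving: A = -3.
Check against the point condition:
  u(0, 0) = -3  ⟹  A = -3  ✓
Hence u(x, t) = - 3 e^{- x}.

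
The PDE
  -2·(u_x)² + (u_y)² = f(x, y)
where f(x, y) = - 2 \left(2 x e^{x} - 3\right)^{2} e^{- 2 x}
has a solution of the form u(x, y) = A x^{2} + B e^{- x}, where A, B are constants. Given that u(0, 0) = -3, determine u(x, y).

Answer: u(x, y) = - x^{2} - 3 e^{- x}

Derivation:
Substitute the ansatz u = A x^{2} + B e^{- x} into the left-hand side.
Derivatives of the ansatz:
  u_x = 2 A x - B e^{- x}
  u_y = 0
Term by term:
  -2·(u_x)² = - 8 A^{2} x^{2} + 8 A B x e^{- x} - 2 B^{2} e^{- 2 x}
  (u_y)² = 0
So the left-hand side equals
  - 8 A^{2} x^{2} + 8 A B x e^{- x} - 2 B^{2} e^{- 2 x}
This must equal f(x, y) identically; expanded, f = - 8 x^{2} + 24 x e^{- x} - 18 e^{- 2 x}.
Matching coefficients of the independent functions:
  [x^{2}]:  - 8 A^{2} = -8
  [x e^{- x}]:  8 A B = 24
  [e^{- 2 x}]:  - 2 B^{2} = -18
These equations allow (A, B) = (-1, -3) or (1, 3).
Impose the point condition(s):
  u(0, 0) = -3  ⟹  B = -3
Only A = -1, B = -3 satisfies everything.
Hence u(x, y) = - x^{2} - 3 e^{- x}.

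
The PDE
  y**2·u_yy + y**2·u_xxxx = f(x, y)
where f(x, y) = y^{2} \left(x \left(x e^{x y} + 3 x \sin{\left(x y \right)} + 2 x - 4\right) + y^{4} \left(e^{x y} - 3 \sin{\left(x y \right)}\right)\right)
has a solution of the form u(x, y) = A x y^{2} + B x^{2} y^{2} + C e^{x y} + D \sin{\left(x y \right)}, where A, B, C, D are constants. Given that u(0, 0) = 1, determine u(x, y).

Answer: u(x, y) = x^{2} y^{2} - 2 x y^{2} + e^{x y} - 3 \sin{\left(x y \right)}

Derivation:
Substitute the ansatz u = A x y^{2} + B x^{2} y^{2} + C e^{x y} + D \sin{\left(x y \right)} into the left-hand side.
Derivatives of the ansatz:
  u_yy = 2 A x + 2 B x^{2} + C x^{2} e^{x y} - D x^{2} \sin{\left(x y \right)}
  u_xxxx = C y^{4} e^{x y} + D y^{4} \sin{\left(x y \right)}
Term by term:
  y**2·u_yy = 2 A x y^{2} + 2 B x^{2} y^{2} + C x^{2} y^{2} e^{x y} - D x^{2} y^{2} \sin{\left(x y \right)}
  y**2·u_xxxx = C y^{6} e^{x y} + D y^{6} \sin{\left(x y \right)}
So the left-hand side equals
  2 A x y^{2} + 2 B x^{2} y^{2} + C x^{2} y^{2} e^{x y} + C y^{6} e^{x y} - D x^{2} y^{2} \sin{\left(x y \right)} + D y^{6} \sin{\left(x y \right)}
This must equal f(x, y) identically; expanded, f = x^{2} y^{2} e^{x y} + 3 x^{2} y^{2} \sin{\left(x y \right)} + 2 x^{2} y^{2} - 4 x y^{2} + y^{6} e^{x y} - 3 y^{6} \sin{\left(x y \right)}.
Matching coefficients of the independent functions:
  [x y^{2}]:  2 A = -4
  [x^{2} y^{2}]:  2 B = 2
  [y^{6} e^{x y}, x^{2} y^{2} e^{x y}]:  C = 1
  [y^{6} \sin{\left(x y \right)}]:  D = -3
  [x^{2} y^{2} \sin{\left(x y \right)}]:  - D = 3
Solving: A = -2, B = 1, C = 1, D = -3.
Check against the point condition:
  u(0, 0) = 1  ⟹  C = 1  ✓
Hence u(x, y) = x^{2} y^{2} - 2 x y^{2} + e^{x y} - 3 \sin{\left(x y \right)}.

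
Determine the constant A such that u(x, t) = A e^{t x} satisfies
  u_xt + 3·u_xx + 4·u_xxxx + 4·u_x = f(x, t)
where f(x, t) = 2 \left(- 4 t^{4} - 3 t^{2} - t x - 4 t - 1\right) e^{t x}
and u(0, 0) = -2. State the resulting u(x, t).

Substitute the ansatz u = A e^{t x} into the left-hand side.
Derivatives of the ansatz:
  u_xt = A t x e^{t x} + A e^{t x}
  u_xx = A t^{2} e^{t x}
  u_xxxx = A t^{4} e^{t x}
  u_x = A t e^{t x}
Term by term:
  u_xt = A t x e^{t x} + A e^{t x}
  3·u_xx = 3 A t^{2} e^{t x}
  4·u_xxxx = 4 A t^{4} e^{t x}
  4·u_x = 4 A t e^{t x}
So the left-hand side equals
  4 A t^{4} e^{t x} + 3 A t^{2} e^{t x} + A t x e^{t x} + 4 A t e^{t x} + A e^{t x}
This must equal f(x, t) identically; expanded, f = - 8 t^{4} e^{t x} - 6 t^{2} e^{t x} - 2 t x e^{t x} - 8 t e^{t x} - 2 e^{t x}.
Matching coefficients of the independent functions:
  [t e^{t x}, t^{4} e^{t x}]:  4 A = -8
  [t^{2} e^{t x}]:  3 A = -6
  [t x e^{t x}, e^{t x}]:  A = -2
Solving: A = -2.
Check against the point condition:
  u(0, 0) = -2  ⟹  A = -2  ✓
Hence u(x, t) = - 2 e^{t x}.

Answer: u(x, t) = - 2 e^{t x}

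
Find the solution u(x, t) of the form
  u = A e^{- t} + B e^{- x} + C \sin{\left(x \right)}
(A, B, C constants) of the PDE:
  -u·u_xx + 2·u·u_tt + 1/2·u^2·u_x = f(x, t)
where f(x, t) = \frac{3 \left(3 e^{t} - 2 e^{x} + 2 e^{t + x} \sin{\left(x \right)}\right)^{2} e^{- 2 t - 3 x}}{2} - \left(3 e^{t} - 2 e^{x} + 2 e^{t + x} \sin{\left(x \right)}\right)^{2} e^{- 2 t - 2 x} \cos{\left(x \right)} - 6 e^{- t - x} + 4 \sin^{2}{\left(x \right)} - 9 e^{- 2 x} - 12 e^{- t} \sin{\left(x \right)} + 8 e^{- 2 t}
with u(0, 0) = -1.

Substitute the ansatz u = A e^{- t} + B e^{- x} + C \sin{\left(x \right)} into the left-hand side.
Derivatives of the ansatz:
  u_xx = B e^{- x} - C \sin{\left(x \right)}
  u_tt = A e^{- t}
  u_x = - B e^{- x} + C \cos{\left(x \right)}
Term by term:
  -u·u_xx = - A B e^{- t} e^{- x} + A C e^{- t} \sin{\left(x \right)} - B^{2} e^{- 2 x} + C^{2} \sin^{2}{\left(x \right)}
  2·u·u_tt = 2 A^{2} e^{- 2 t} + 2 A B e^{- t} e^{- x} + 2 A C e^{- t} \sin{\left(x \right)}
  1/2·u^2·u_x = - \frac{A^{2} B e^{- 2 t} e^{- x}}{2} + \frac{A^{2} C e^{- 2 t} \cos{\left(x \right)}}{2} - A B^{2} e^{- t} e^{- 2 x} - A B C e^{- t} e^{- x} \sin{\left(x \right)} + A B C e^{- t} e^{- x} \cos{\left(x \right)} + A C^{2} e^{- t} \sin{\left(x \right)} \cos{\left(x \right)} - \frac{B^{3} e^{- 3 x}}{2} - B^{2} C e^{- 2 x} \sin{\left(x \right)} + \frac{B^{2} C e^{- 2 x} \cos{\left(x \right)}}{2} - \frac{B C^{2} e^{- x} \sin^{2}{\left(x \right)}}{2} + B C^{2} e^{- x} \sin{\left(x \right)} \cos{\left(x \right)} + \frac{C^{3} \sin^{2}{\left(x \right)} \cos{\left(x \right)}}{2}
So the left-hand side equals
  - \frac{A^{2} B e^{- 2 t} e^{- x}}{2} + \frac{A^{2} C e^{- 2 t} \cos{\left(x \right)}}{2} + 2 A^{2} e^{- 2 t} - A B^{2} e^{- t} e^{- 2 x} - A B C e^{- t} e^{- x} \sin{\left(x \right)} + A B C e^{- t} e^{- x} \cos{\left(x \right)} + A B e^{- t} e^{- x} + A C^{2} e^{- t} \sin{\left(x \right)} \cos{\left(x \right)} + 3 A C e^{- t} \sin{\left(x \right)} - \frac{B^{3} e^{- 3 x}}{2} - B^{2} C e^{- 2 x} \sin{\left(x \right)} + \frac{B^{2} C e^{- 2 x} \cos{\left(x \right)}}{2} - B^{2} e^{- 2 x} - \frac{B C^{2} e^{- x} \sin^{2}{\left(x \right)}}{2} + B C^{2} e^{- x} \sin{\left(x \right)} \cos{\left(x \right)} + \frac{C^{3} \sin^{2}{\left(x \right)} \cos{\left(x \right)}}{2} + C^{2} \sin^{2}{\left(x \right)}
This must equal f(x, t) identically; expanded, f = - 4 \sin^{2}{\left(x \right)} \cos{\left(x \right)} + 4 \sin^{2}{\left(x \right)} + 6 e^{- x} \sin^{2}{\left(x \right)} - 12 e^{- x} \sin{\left(x \right)} \cos{\left(x \right)} + 18 e^{- 2 x} \sin{\left(x \right)} - 9 e^{- 2 x} \cos{\left(x \right)} - 9 e^{- 2 x} + \frac{27 e^{- 3 x}}{2} + 8 e^{- t} \sin{\left(x \right)} \cos{\left(x \right)} - 12 e^{- t} \sin{\left(x \right)} - 12 e^{- t} e^{- x} \sin{\left(x \right)} + 12 e^{- t} e^{- x} \cos{\left(x \right)} - 6 e^{- t} e^{- x} - 18 e^{- t} e^{- 2 x} - 4 e^{- 2 t} \cos{\left(x \right)} + 8 e^{- 2 t} + 6 e^{- 2 t} e^{- x}.
Matching coefficients of the independent functions:
(each divided by its leading coefficient; functions giving the same equation are listed together)
  [e^{- 2 t} e^{- x}]:  A^{2} B + 12 = 0
  [e^{- 2 t} \cos{\left(x \right)}]:  A^{2} C + 8 = 0
  [e^{- t} e^{- 2 x}]:  A B^{2} - 18 = 0
  [e^{- t} e^{- x}]:  A B + 6 = 0
  [e^{- t} \sin{\left(x \right)}]:  A C + 4 = 0
  [e^{- 2 x} \sin{\left(x \right)}, e^{- 2 x} \cos{\left(x \right)}]:  B^{2} C + 18 = 0
  [e^{- x} \sin^{2}{\left(x \right)}, e^{- x} \sin{\left(x \right)} \cos{\left(x \right)}]:  B C^{2} + 12 = 0
  [\sin^{2}{\left(x \right)} \cos{\left(x \right)}]:  C^{3} + 8 = 0
  [e^{- t} e^{- x} \sin{\left(x \right)}, e^{- t} e^{- x} \cos{\left(x \right)}]:  A B C - 12 = 0
  [e^{- t} \sin{\left(x \right)} \cos{\left(x \right)}]:  A C^{2} - 8 = 0
  [e^{- 2 t}]:  A^{2} - 4 = 0
  [e^{- 3 x}]:  B^{3} + 27 = 0
  [e^{- 2 x}]:  B^{2} - 9 = 0
  [\sin^{2}{\left(x \right)}]:  C^{2} - 4 = 0
Solving: A = 2, B = -3, C = -2.
Check against the point condition:
  u(0, 0) = -1  ⟹  A + B = -1  ✓
Hence u(x, t) = - 2 \sin{\left(x \right)} - 3 e^{- x} + 2 e^{- t}.

Answer: u(x, t) = - 2 \sin{\left(x \right)} - 3 e^{- x} + 2 e^{- t}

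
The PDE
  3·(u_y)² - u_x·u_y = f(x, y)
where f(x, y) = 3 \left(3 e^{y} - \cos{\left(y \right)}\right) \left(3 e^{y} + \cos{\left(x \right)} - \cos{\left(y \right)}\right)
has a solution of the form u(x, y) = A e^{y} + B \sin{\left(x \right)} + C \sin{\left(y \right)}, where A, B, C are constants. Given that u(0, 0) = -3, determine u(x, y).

Substitute the ansatz u = A e^{y} + B \sin{\left(x \right)} + C \sin{\left(y \right)} into the left-hand side.
Derivatives of the ansatz:
  u_y = A e^{y} + C \cos{\left(y \right)}
  u_x = B \cos{\left(x \right)}
Term by term:
  3·(u_y)² = 3 A^{2} e^{2 y} + 6 A C e^{y} \cos{\left(y \right)} + 3 C^{2} \cos^{2}{\left(y \right)}
  -u_x·u_y = - A B e^{y} \cos{\left(x \right)} - B C \cos{\left(x \right)} \cos{\left(y \right)}
So the left-hand side equals
  3 A^{2} e^{2 y} - A B e^{y} \cos{\left(x \right)} + 6 A C e^{y} \cos{\left(y \right)} - B C \cos{\left(x \right)} \cos{\left(y \right)} + 3 C^{2} \cos^{2}{\left(y \right)}
This must equal f(x, y) identically; expanded, f = 27 e^{2 y} + 9 e^{y} \cos{\left(x \right)} - 18 e^{y} \cos{\left(y \right)} - 3 \cos{\left(x \right)} \cos{\left(y \right)} + 3 \cos^{2}{\left(y \right)}.
Matching coefficients of the independent functions:
  [e^{y} \cos{\left(x \right)}]:  - A B = 9
  [e^{y} \cos{\left(y \right)}]:  6 A C = -18
  [\cos{\left(x \right)} \cos{\left(y \right)}]:  - B C = -3
  [e^{2 y}]:  3 A^{2} = 27
  [\cos^{2}{\left(y \right)}]:  3 C^{2} = 3
These equations allow (A, B, C) = (-3, 3, 1) or (3, -3, -1).
Impose the point condition(s):
  u(0, 0) = -3  ⟹  A = -3
Only A = -3, B = 3, C = 1 satisfies everything.
Hence u(x, y) = - 3 e^{y} + 3 \sin{\left(x \right)} + \sin{\left(y \right)}.

Answer: u(x, y) = - 3 e^{y} + 3 \sin{\left(x \right)} + \sin{\left(y \right)}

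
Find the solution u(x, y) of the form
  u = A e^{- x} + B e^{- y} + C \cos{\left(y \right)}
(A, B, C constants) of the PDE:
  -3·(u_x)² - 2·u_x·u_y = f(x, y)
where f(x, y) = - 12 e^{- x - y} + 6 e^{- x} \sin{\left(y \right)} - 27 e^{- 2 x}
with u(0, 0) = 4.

Substitute the ansatz u = A e^{- x} + B e^{- y} + C \cos{\left(y \right)} into the left-hand side.
Derivatives of the ansatz:
  u_x = - A e^{- x}
  u_y = - B e^{- y} - C \sin{\left(y \right)}
Term by term:
  -3·(u_x)² = - 3 A^{2} e^{- 2 x}
  -2·u_x·u_y = - 2 A B e^{- x} e^{- y} - 2 A C e^{- x} \sin{\left(y \right)}
So the left-hand side equals
  - 3 A^{2} e^{- 2 x} - 2 A B e^{- x} e^{- y} - 2 A C e^{- x} \sin{\left(y \right)}
This must equal f(x, y) identically; expanded, f = 6 e^{- x} \sin{\left(y \right)} - 12 e^{- x} e^{- y} - 27 e^{- 2 x}.
Matching coefficients of the independent functions:
  [e^{- x} e^{- y}]:  - 2 A B = -12
  [e^{- x} \sin{\left(y \right)}]:  - 2 A C = 6
  [e^{- 2 x}]:  - 3 A^{2} = -27
These equations allow (A, B, C) = (-3, -2, 1) or (3, 2, -1).
Impose the point condition(s):
  u(0, 0) = 4  ⟹  A + B + C = 4
Only A = 3, B = 2, C = -1 satisfies everything.
Hence u(x, y) = - \cos{\left(y \right)} + 2 e^{- y} + 3 e^{- x}.

Answer: u(x, y) = - \cos{\left(y \right)} + 2 e^{- y} + 3 e^{- x}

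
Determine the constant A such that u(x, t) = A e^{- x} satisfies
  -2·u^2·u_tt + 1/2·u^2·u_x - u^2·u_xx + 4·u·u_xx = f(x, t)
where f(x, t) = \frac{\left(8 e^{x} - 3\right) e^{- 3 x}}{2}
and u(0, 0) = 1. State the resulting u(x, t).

Substitute the ansatz u = A e^{- x} into the left-hand side.
Derivatives of the ansatz:
  u_tt = 0
  u_x = - A e^{- x}
  u_xx = A e^{- x}
Term by term:
  -2·u^2·u_tt = 0
  1/2·u^2·u_x = - \frac{A^{3} e^{- 3 x}}{2}
  -u^2·u_xx = - A^{3} e^{- 3 x}
  4·u·u_xx = 4 A^{2} e^{- 2 x}
So the left-hand side equals
  - \frac{3 A^{3} e^{- 3 x}}{2} + 4 A^{2} e^{- 2 x}
This must equal f(x, t) identically; expanded, f = 4 e^{- 2 x} - \frac{3 e^{- 3 x}}{2}.
Matching coefficients of the independent functions:
  [e^{- 3 x}]:  - \frac{3 A^{3}}{2} = - \frac{3}{2}
  [e^{- 2 x}]:  4 A^{2} = 4
Solving: A = 1.
Check against the point condition:
  u(0, 0) = 1  ⟹  A = 1  ✓
Hence u(x, t) = e^{- x}.

Answer: u(x, t) = e^{- x}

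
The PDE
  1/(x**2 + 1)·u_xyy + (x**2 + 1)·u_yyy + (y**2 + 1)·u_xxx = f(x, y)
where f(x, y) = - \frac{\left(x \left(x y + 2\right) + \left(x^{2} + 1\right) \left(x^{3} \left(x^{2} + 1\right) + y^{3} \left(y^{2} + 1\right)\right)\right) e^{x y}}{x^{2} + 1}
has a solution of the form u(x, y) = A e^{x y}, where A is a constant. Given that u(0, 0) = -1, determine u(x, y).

Answer: u(x, y) = - e^{x y}

Derivation:
Substitute the ansatz u = A e^{x y} into the left-hand side.
Derivatives of the ansatz:
  u_xyy = A x^{2} y e^{x y} + 2 A x e^{x y}
  u_yyy = A x^{3} e^{x y}
  u_xxx = A y^{3} e^{x y}
Term by term:
  1/(x**2 + 1)·u_xyy = \frac{A x^{2} y e^{x y}}{x^{2} + 1} + \frac{2 A x e^{x y}}{x^{2} + 1}
  (x**2 + 1)·u_yyy = A x^{5} e^{x y} + A x^{3} e^{x y}
  (y**2 + 1)·u_xxx = A y^{5} e^{x y} + A y^{3} e^{x y}
So the left-hand side equals
  A x^{5} e^{x y} + A x^{3} e^{x y} + \frac{A x^{2} y e^{x y}}{x^{2} + 1} + \frac{2 A x e^{x y}}{x^{2} + 1} + A y^{5} e^{x y} + A y^{3} e^{x y}
This must equal f(x, y) identically; expanded, f = - x^{5} e^{x y} - x^{3} e^{x y} - \frac{x^{2} y e^{x y}}{x^{2} + 1} - \frac{2 x e^{x y}}{x^{2} + 1} - y^{5} e^{x y} - y^{3} e^{x y}.
Matching coefficients of the independent functions:
  [x^{3} e^{x y}, x^{5} e^{x y}, y^{3} e^{x y}, y^{5} e^{x y}, …]:  A = -1
  [\frac{x e^{x y}}{x^{2} + 1}]:  2 A = -2
Solving: A = -1.
Check against the point condition:
  u(0, 0) = -1  ⟹  A = -1  ✓
Hence u(x, y) = - e^{x y}.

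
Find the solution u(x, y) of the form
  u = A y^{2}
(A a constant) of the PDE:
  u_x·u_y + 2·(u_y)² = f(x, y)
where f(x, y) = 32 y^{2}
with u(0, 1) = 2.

Substitute the ansatz u = A y^{2} into the left-hand side.
Derivatives of the ansatz:
  u_x = 0
  u_y = 2 A y
Term by term:
  u_x·u_y = 0
  2·(u_y)² = 8 A^{2} y^{2}
So the left-hand side equals
  8 A^{2} y^{2}
This must equal f(x, y) = 32 y^{2} identically.
Matching coefficients of the independent functions:
  [y^{2}]:  8 A^{2} = 32
These equations allow (A) = (-2) or (2).
Impose the point condition(s):
  u(0, 1) = 2  ⟹  A = 2
Only A = 2 satisfies everything.
Hence u(x, y) = 2 y^{2}.

Answer: u(x, y) = 2 y^{2}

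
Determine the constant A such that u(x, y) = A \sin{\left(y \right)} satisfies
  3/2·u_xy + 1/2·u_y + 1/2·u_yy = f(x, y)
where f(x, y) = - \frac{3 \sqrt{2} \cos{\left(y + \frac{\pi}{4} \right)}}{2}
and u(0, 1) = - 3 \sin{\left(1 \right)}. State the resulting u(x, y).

Substitute the ansatz u = A \sin{\left(y \right)} into the left-hand side.
Derivatives of the ansatz:
  u_xy = 0
  u_y = A \cos{\left(y \right)}
  u_yy = - A \sin{\left(y \right)}
Term by term:
  3/2·u_xy = 0
  1/2·u_y = \frac{A \cos{\left(y \right)}}{2}
  1/2·u_yy = - \frac{A \sin{\left(y \right)}}{2}
So the left-hand side equals
  - \frac{A \sin{\left(y \right)}}{2} + \frac{A \cos{\left(y \right)}}{2}
This must equal f(x, y) identically; expanded, f = \frac{3 \sin{\left(y \right)}}{2} - \frac{3 \cos{\left(y \right)}}{2}.
Matching coefficients of the independent functions:
  [\sin{\left(y \right)}]:  - \frac{A}{2} = \frac{3}{2}
  [\cos{\left(y \right)}]:  \frac{A}{2} = - \frac{3}{2}
Solving: A = -3.
Check against the point condition:
  u(0, 1) = - 3 \sin{\left(1 \right)}  ⟹  A \sin{\left(1 \right)} = - 3 \sin{\left(1 \right)}  ✓
Hence u(x, y) = - 3 \sin{\left(y \right)}.

Answer: u(x, y) = - 3 \sin{\left(y \right)}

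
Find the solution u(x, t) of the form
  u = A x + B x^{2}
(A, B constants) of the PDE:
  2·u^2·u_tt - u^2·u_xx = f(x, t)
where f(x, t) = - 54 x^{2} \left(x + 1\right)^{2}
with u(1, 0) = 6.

Substitute the ansatz u = A x + B x^{2} into the left-hand side.
Derivatives of the ansatz:
  u_tt = 0
  u_xx = 2 B
Term by term:
  2·u^2·u_tt = 0
  -u^2·u_xx = - 2 A^{2} B x^{2} - 4 A B^{2} x^{3} - 2 B^{3} x^{4}
So the left-hand side equals
  - 2 A^{2} B x^{2} - 4 A B^{2} x^{3} - 2 B^{3} x^{4}
This must equal f(x, t) identically; expanded, f = - 54 x^{4} - 108 x^{3} - 54 x^{2}.
Matching coefficients of the independent functions:
  [x^{2}]:  - 2 A^{2} B = -54
  [x^{3}]:  - 4 A B^{2} = -108
  [x^{4}]:  - 2 B^{3} = -54
Solving: A = 3, B = 3.
Check against the point condition:
  u(1, 0) = 6  ⟹  A + B = 6  ✓
Hence u(x, t) = 3 x^{2} + 3 x.

Answer: u(x, t) = 3 x^{2} + 3 x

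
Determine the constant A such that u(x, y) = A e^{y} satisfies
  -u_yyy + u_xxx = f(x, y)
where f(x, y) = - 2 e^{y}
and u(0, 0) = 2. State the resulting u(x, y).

Substitute the ansatz u = A e^{y} into the left-hand side.
Derivatives of the ansatz:
  u_yyy = A e^{y}
  u_xxx = 0
Term by term:
  -u_yyy = - A e^{y}
  u_xxx = 0
So the left-hand side equals
  - A e^{y}
This must equal f(x, y) = - 2 e^{y} identically.
Matching coefficients of the independent functions:
  [e^{y}]:  - A = -2
Solving: A = 2.
Check against the point condition:
  u(0, 0) = 2  ⟹  A = 2  ✓
Hence u(x, y) = 2 e^{y}.

Answer: u(x, y) = 2 e^{y}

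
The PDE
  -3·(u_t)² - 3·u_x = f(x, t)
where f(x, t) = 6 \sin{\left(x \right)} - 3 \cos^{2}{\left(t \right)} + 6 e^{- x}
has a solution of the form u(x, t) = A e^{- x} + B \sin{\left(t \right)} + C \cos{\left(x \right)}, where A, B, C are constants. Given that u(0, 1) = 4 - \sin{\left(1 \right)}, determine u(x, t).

Substitute the ansatz u = A e^{- x} + B \sin{\left(t \right)} + C \cos{\left(x \right)} into the left-hand side.
Derivatives of the ansatz:
  u_t = B \cos{\left(t \right)}
  u_x = - A e^{- x} - C \sin{\left(x \right)}
Term by term:
  -3·(u_t)² = - 3 B^{2} \cos^{2}{\left(t \right)}
  -3·u_x = 3 A e^{- x} + 3 C \sin{\left(x \right)}
So the left-hand side equals
  3 A e^{- x} - 3 B^{2} \cos^{2}{\left(t \right)} + 3 C \sin{\left(x \right)}
This must equal f(x, t) = 6 \sin{\left(x \right)} - 3 \cos^{2}{\left(t \right)} + 6 e^{- x} identically.
Matching coefficients of the independent functions:
  [e^{- x}]:  3 A = 6
  [\sin{\left(x \right)}]:  3 C = 6
  [\cos^{2}{\left(t \right)}]:  - 3 B^{2} = -3
These equations allow (A, B, C) = (2, -1, 2) or (2, 1, 2).
Impose the point condition(s):
  u(0, 1) = 4 - \sin{\left(1 \right)}  ⟹  A + B \sin{\left(1 \right)} + C = 4 - \sin{\left(1 \right)}
Only A = 2, B = -1, C = 2 satisfies everything.
Hence u(x, t) = - \sin{\left(t \right)} + 2 \cos{\left(x \right)} + 2 e^{- x}.

Answer: u(x, t) = - \sin{\left(t \right)} + 2 \cos{\left(x \right)} + 2 e^{- x}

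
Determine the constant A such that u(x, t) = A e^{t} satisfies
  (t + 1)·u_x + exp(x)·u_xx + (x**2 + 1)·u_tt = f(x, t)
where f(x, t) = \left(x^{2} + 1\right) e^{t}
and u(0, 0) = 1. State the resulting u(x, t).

Substitute the ansatz u = A e^{t} into the left-hand side.
Derivatives of the ansatz:
  u_x = 0
  u_xx = 0
  u_tt = A e^{t}
Term by term:
  (t + 1)·u_x = 0
  exp(x)·u_xx = 0
  (x**2 + 1)·u_tt = A x^{2} e^{t} + A e^{t}
So the left-hand side equals
  A x^{2} e^{t} + A e^{t}
This must equal f(x, t) identically; expanded, f = x^{2} e^{t} + e^{t}.
Matching coefficients of the independent functions:
  [x^{2} e^{t}, e^{t}]:  A = 1
Solving: A = 1.
Check against the point condition:
  u(0, 0) = 1  ⟹  A = 1  ✓
Hence u(x, t) = e^{t}.

Answer: u(x, t) = e^{t}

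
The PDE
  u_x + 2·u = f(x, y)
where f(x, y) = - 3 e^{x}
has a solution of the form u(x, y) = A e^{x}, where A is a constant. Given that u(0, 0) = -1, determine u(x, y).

Substitute the ansatz u = A e^{x} into the left-hand side.
Derivatives of the ansatz:
  u_x = A e^{x}
Term by term:
  u_x = A e^{x}
  2·u = 2 A e^{x}
So the left-hand side equals
  3 A e^{x}
This must equal f(x, y) = - 3 e^{x} identically.
Matching coefficients of the independent functions:
  [e^{x}]:  3 A = -3
Solving: A = -1.
Check against the point condition:
  u(0, 0) = -1  ⟹  A = -1  ✓
Hence u(x, y) = - e^{x}.

Answer: u(x, y) = - e^{x}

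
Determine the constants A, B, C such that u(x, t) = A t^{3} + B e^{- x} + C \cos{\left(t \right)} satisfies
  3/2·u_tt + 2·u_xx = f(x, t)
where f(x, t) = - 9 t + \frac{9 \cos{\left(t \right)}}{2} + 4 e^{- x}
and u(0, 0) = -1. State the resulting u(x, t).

Answer: u(x, t) = - t^{3} - 3 \cos{\left(t \right)} + 2 e^{- x}

Derivation:
Substitute the ansatz u = A t^{3} + B e^{- x} + C \cos{\left(t \right)} into the left-hand side.
Derivatives of the ansatz:
  u_tt = 6 A t - C \cos{\left(t \right)}
  u_xx = B e^{- x}
Term by term:
  3/2·u_tt = 9 A t - \frac{3 C \cos{\left(t \right)}}{2}
  2·u_xx = 2 B e^{- x}
So the left-hand side equals
  9 A t + 2 B e^{- x} - \frac{3 C \cos{\left(t \right)}}{2}
This must equal f(x, t) = - 9 t + \frac{9 \cos{\left(t \right)}}{2} + 4 e^{- x} identically.
Matching coefficients of the independent functions:
  [t]:  9 A = -9
  [e^{- x}]:  2 B = 4
  [\cos{\left(t \right)}]:  - \frac{3 C}{2} = \frac{9}{2}
Solving: A = -1, B = 2, C = -3.
Check against the point condition:
  u(0, 0) = -1  ⟹  B + C = -1  ✓
Hence u(x, t) = - t^{3} - 3 \cos{\left(t \right)} + 2 e^{- x}.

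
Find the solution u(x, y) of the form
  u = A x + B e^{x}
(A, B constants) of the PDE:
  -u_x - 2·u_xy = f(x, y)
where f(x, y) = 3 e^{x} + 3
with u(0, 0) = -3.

Substitute the ansatz u = A x + B e^{x} into the left-hand side.
Derivatives of the ansatz:
  u_x = A + B e^{x}
  u_xy = 0
Term by term:
  -u_x = - A - B e^{x}
  -2·u_xy = 0
So the left-hand side equals
  - A - B e^{x}
This must equal f(x, y) = 3 e^{x} + 3 identically.
Matching coefficients of the independent functions:
  [constant term]:  - A = 3
  [e^{x}]:  - B = 3
Solving: A = -3, B = -3.
Check against the point condition:
  u(0, 0) = -3  ⟹  B = -3  ✓
Hence u(x, y) = - 3 x - 3 e^{x}.

Answer: u(x, y) = - 3 x - 3 e^{x}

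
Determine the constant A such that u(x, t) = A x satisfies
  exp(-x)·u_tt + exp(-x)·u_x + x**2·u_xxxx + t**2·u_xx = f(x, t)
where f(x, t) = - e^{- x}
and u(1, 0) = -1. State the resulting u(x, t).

Answer: u(x, t) = - x

Derivation:
Substitute the ansatz u = A x into the left-hand side.
Derivatives of the ansatz:
  u_tt = 0
  u_x = A
  u_xxxx = 0
  u_xx = 0
Term by term:
  exp(-x)·u_tt = 0
  exp(-x)·u_x = A e^{- x}
  x**2·u_xxxx = 0
  t**2·u_xx = 0
So the left-hand side equals
  A e^{- x}
This must equal f(x, t) = - e^{- x} identically.
Matching coefficients of the independent functions:
  [e^{- x}]:  A = -1
Solving: A = -1.
Check against the point condition:
  u(1, 0) = -1  ⟹  A = -1  ✓
Hence u(x, t) = - x.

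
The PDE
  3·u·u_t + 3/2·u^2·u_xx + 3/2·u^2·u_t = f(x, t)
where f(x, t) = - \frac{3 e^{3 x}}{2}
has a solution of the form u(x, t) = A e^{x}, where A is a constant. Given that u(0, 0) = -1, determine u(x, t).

Substitute the ansatz u = A e^{x} into the left-hand side.
Derivatives of the ansatz:
  u_t = 0
  u_xx = A e^{x}
Term by term:
  3·u·u_t = 0
  3/2·u^2·u_xx = \frac{3 A^{3} e^{3 x}}{2}
  3/2·u^2·u_t = 0
So the left-hand side equals
  \frac{3 A^{3} e^{3 x}}{2}
This must equal f(x, t) = - \frac{3 e^{3 x}}{2} identically.
Matching coefficients of the independent functions:
  [e^{3 x}]:  \frac{3 A^{3}}{2} = - \frac{3}{2}
Solving: A = -1.
Check against the point condition:
  u(0, 0) = -1  ⟹  A = -1  ✓
Hence u(x, t) = - e^{x}.

Answer: u(x, t) = - e^{x}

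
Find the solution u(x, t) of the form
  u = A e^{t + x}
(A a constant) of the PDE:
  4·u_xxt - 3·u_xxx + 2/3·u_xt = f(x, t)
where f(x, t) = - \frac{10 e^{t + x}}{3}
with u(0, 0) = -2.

Substitute the ansatz u = A e^{t + x} into the left-hand side.
Derivatives of the ansatz:
  u_xxt = A e^{t} e^{x}
  u_xxx = A e^{t} e^{x}
  u_xt = A e^{t} e^{x}
Term by term:
  4·u_xxt = 4 A e^{t} e^{x}
  -3·u_xxx = - 3 A e^{t} e^{x}
  2/3·u_xt = \frac{2 A e^{t} e^{x}}{3}
So the left-hand side equals
  \frac{5 A e^{t} e^{x}}{3}
This must equal f(x, t) identically; expanded, f = - \frac{10 e^{t} e^{x}}{3}.
Matching coefficients of the independent functions:
  [e^{t} e^{x}]:  \frac{5 A}{3} = - \frac{10}{3}
Solving: A = -2.
Check against the point condition:
  u(0, 0) = -2  ⟹  A = -2  ✓
Hence u(x, t) = - 2 e^{t + x}.

Answer: u(x, t) = - 2 e^{t + x}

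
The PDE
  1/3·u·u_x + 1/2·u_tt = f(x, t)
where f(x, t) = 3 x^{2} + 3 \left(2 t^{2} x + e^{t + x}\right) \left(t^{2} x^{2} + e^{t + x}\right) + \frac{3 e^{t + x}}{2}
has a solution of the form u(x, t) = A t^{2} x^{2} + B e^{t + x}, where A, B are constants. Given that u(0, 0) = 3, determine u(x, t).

Substitute the ansatz u = A t^{2} x^{2} + B e^{t + x} into the left-hand side.
Derivatives of the ansatz:
  u_x = 2 A t^{2} x + B e^{t} e^{x}
  u_tt = 2 A x^{2} + B e^{t} e^{x}
Term by term:
  1/3·u·u_x = \frac{2 A^{2} t^{4} x^{3}}{3} + \frac{A B t^{2} x^{2} e^{t} e^{x}}{3} + \frac{2 A B t^{2} x e^{t} e^{x}}{3} + \frac{B^{2} e^{2 t} e^{2 x}}{3}
  1/2·u_tt = A x^{2} + \frac{B e^{t} e^{x}}{2}
So the left-hand side equals
  \frac{2 A^{2} t^{4} x^{3}}{3} + \frac{A B t^{2} x^{2} e^{t} e^{x}}{3} + \frac{2 A B t^{2} x e^{t} e^{x}}{3} + A x^{2} + \frac{B^{2} e^{2 t} e^{2 x}}{3} + \frac{B e^{t} e^{x}}{2}
This must equal f(x, t) identically; expanded, f = 6 t^{4} x^{3} + 3 t^{2} x^{2} e^{t} e^{x} + 6 t^{2} x e^{t} e^{x} + 3 x^{2} + 3 e^{2 t} e^{2 x} + \frac{3 e^{t} e^{x}}{2}.
Matching coefficients of the independent functions:
  [x^{2}]:  A = 3
  [t^{4} x^{3}]:  \frac{2 A^{2}}{3} = 6
  [e^{t} e^{x}]:  \frac{B}{2} = \frac{3}{2}
  [e^{2 t} e^{2 x}]:  \frac{B^{2}}{3} = 3
  [t^{2} x e^{t} e^{x}]:  \frac{2 A B}{3} = 6
  [t^{2} x^{2} e^{t} e^{x}]:  \frac{A B}{3} = 3
Solving: A = 3, B = 3.
Check against the point condition:
  u(0, 0) = 3  ⟹  B = 3  ✓
Hence u(x, t) = 3 t^{2} x^{2} + 3 e^{t + x}.

Answer: u(x, t) = 3 t^{2} x^{2} + 3 e^{t + x}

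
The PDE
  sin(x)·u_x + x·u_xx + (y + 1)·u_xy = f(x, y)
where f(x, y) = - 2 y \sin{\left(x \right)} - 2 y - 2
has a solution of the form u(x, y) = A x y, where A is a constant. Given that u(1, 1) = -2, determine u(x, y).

Answer: u(x, y) = - 2 x y

Derivation:
Substitute the ansatz u = A x y into the left-hand side.
Derivatives of the ansatz:
  u_x = A y
  u_xx = 0
  u_xy = A
Term by term:
  sin(x)·u_x = A y \sin{\left(x \right)}
  x·u_xx = 0
  (y + 1)·u_xy = A y + A
So the left-hand side equals
  A y \sin{\left(x \right)} + A y + A
This must equal f(x, y) = - 2 y \sin{\left(x \right)} - 2 y - 2 identically.
Matching coefficients of the independent functions:
  [constant term, y, y \sin{\left(x \right)}]:  A = -2
Solving: A = -2.
Check against the point condition:
  u(1, 1) = -2  ⟹  A = -2  ✓
Hence u(x, y) = - 2 x y.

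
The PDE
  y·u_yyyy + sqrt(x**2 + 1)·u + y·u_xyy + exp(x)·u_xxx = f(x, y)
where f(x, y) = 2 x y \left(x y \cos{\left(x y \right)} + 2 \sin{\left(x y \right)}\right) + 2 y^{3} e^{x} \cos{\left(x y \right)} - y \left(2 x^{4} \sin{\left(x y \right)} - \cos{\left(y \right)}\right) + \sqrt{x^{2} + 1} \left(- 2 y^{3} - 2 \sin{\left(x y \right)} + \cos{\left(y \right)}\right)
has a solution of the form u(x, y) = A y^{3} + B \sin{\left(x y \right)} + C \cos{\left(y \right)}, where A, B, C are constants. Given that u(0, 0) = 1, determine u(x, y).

Substitute the ansatz u = A y^{3} + B \sin{\left(x y \right)} + C \cos{\left(y \right)} into the left-hand side.
Derivatives of the ansatz:
  u_yyyy = B x^{4} \sin{\left(x y \right)} + C \cos{\left(y \right)}
  u_xyy = - B x^{2} y \cos{\left(x y \right)} - 2 B x \sin{\left(x y \right)}
  u_xxx = - B y^{3} \cos{\left(x y \right)}
Term by term:
  y·u_yyyy = B x^{4} y \sin{\left(x y \right)} + C y \cos{\left(y \right)}
  sqrt(x**2 + 1)·u = A y^{3} \sqrt{x^{2} + 1} + B \sqrt{x^{2} + 1} \sin{\left(x y \right)} + C \sqrt{x^{2} + 1} \cos{\left(y \right)}
  y·u_xyy = - B x^{2} y^{2} \cos{\left(x y \right)} - 2 B x y \sin{\left(x y \right)}
  exp(x)·u_xxx = - B y^{3} e^{x} \cos{\left(x y \right)}
So the left-hand side equals
  A y^{3} \sqrt{x^{2} + 1} + B x^{4} y \sin{\left(x y \right)} - B x^{2} y^{2} \cos{\left(x y \right)} - 2 B x y \sin{\left(x y \right)} - B y^{3} e^{x} \cos{\left(x y \right)} + B \sqrt{x^{2} + 1} \sin{\left(x y \right)} + C y \cos{\left(y \right)} + C \sqrt{x^{2} + 1} \cos{\left(y \right)}
This must equal f(x, y) identically; expanded, f = - 2 x^{4} y \sin{\left(x y \right)} + 2 x^{2} y^{2} \cos{\left(x y \right)} + 4 x y \sin{\left(x y \right)} - 2 y^{3} \sqrt{x^{2} + 1} + 2 y^{3} e^{x} \cos{\left(x y \right)} + y \cos{\left(y \right)} - 2 \sqrt{x^{2} + 1} \sin{\left(x y \right)} + \sqrt{x^{2} + 1} \cos{\left(y \right)}.
Matching coefficients of the independent functions:
  [y \cos{\left(y \right)}, \sqrt{x^{2} + 1} \cos{\left(y \right)}]:  C = 1
  [y^{3} \sqrt{x^{2} + 1}]:  A = -2
  [\sqrt{x^{2} + 1} \sin{\left(x y \right)}, x^{4} y \sin{\left(x y \right)}]:  B = -2
  [x y \sin{\left(x y \right)}]:  - 2 B = 4
  [x^{2} y^{2} \cos{\left(x y \right)}, y^{3} e^{x} \cos{\left(x y \right)}]:  - B = 2
Solving: A = -2, B = -2, C = 1.
Check against the point condition:
  u(0, 0) = 1  ⟹  C = 1  ✓
Hence u(x, y) = - 2 y^{3} - 2 \sin{\left(x y \right)} + \cos{\left(y \right)}.

Answer: u(x, y) = - 2 y^{3} - 2 \sin{\left(x y \right)} + \cos{\left(y \right)}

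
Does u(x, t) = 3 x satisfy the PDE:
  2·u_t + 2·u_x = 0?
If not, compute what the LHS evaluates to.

Evaluate each term of the left-hand side for u = 3 x.
Derivatives:
  u_t = 0
  u_x = 3
Terms:
  2·u_t = 0
  2·u_x = 6
Sum: LHS = 6
Given right-hand side: 0. Difference LHS − RHS = 6 ≠ 0, so u is not a solution.

Answer: No, the LHS evaluates to 6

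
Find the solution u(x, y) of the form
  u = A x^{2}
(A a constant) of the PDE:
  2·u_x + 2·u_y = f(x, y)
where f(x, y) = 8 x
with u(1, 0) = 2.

Substitute the ansatz u = A x^{2} into the left-hand side.
Derivatives of the ansatz:
  u_x = 2 A x
  u_y = 0
Term by term:
  2·u_x = 4 A x
  2·u_y = 0
So the left-hand side equals
  4 A x
This must equal f(x, y) = 8 x identically.
Matching coefficients of the independent functions:
  [x]:  4 A = 8
Solving: A = 2.
Check against the point condition:
  u(1, 0) = 2  ⟹  A = 2  ✓
Hence u(x, y) = 2 x^{2}.

Answer: u(x, y) = 2 x^{2}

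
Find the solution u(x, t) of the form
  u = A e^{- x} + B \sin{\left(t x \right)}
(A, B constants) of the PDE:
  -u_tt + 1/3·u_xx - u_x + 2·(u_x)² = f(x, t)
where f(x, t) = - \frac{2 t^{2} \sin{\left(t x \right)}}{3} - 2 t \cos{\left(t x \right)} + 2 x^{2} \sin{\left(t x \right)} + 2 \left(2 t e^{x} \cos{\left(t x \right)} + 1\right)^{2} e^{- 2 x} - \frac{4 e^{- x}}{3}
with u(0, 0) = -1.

Substitute the ansatz u = A e^{- x} + B \sin{\left(t x \right)} into the left-hand side.
Derivatives of the ansatz:
  u_tt = - B x^{2} \sin{\left(t x \right)}
  u_xx = A e^{- x} - B t^{2} \sin{\left(t x \right)}
  u_x = - A e^{- x} + B t \cos{\left(t x \right)}
Term by term:
  -u_tt = B x^{2} \sin{\left(t x \right)}
  1/3·u_xx = \frac{A e^{- x}}{3} - \frac{B t^{2} \sin{\left(t x \right)}}{3}
  -u_x = A e^{- x} - B t \cos{\left(t x \right)}
  2·(u_x)² = 2 A^{2} e^{- 2 x} - 4 A B t e^{- x} \cos{\left(t x \right)} + 2 B^{2} t^{2} \cos^{2}{\left(t x \right)}
So the left-hand side equals
  2 A^{2} e^{- 2 x} - 4 A B t e^{- x} \cos{\left(t x \right)} + \frac{4 A e^{- x}}{3} + 2 B^{2} t^{2} \cos^{2}{\left(t x \right)} - \frac{B t^{2} \sin{\left(t x \right)}}{3} - B t \cos{\left(t x \right)} + B x^{2} \sin{\left(t x \right)}
This must equal f(x, t) identically; expanded, f = - \frac{2 t^{2} \sin{\left(t x \right)}}{3} + 8 t^{2} \cos^{2}{\left(t x \right)} - 2 t \cos{\left(t x \right)} + 8 t e^{- x} \cos{\left(t x \right)} + 2 x^{2} \sin{\left(t x \right)} - \frac{4 e^{- x}}{3} + 2 e^{- 2 x}.
Matching coefficients of the independent functions:
  [t \cos{\left(t x \right)}]:  - B = -2
  [t^{2} \sin{\left(t x \right)}]:  - \frac{B}{3} = - \frac{2}{3}
  [t^{2} \cos^{2}{\left(t x \right)}]:  2 B^{2} = 8
  [x^{2} \sin{\left(t x \right)}]:  B = 2
  [t e^{- x} \cos{\left(t x \right)}]:  - 4 A B = 8
  [e^{- 2 x}]:  2 A^{2} = 2
  [e^{- x}]:  \frac{4 A}{3} = - \frac{4}{3}
Solving: A = -1, B = 2.
Check against the point condition:
  u(0, 0) = -1  ⟹  A = -1  ✓
Hence u(x, t) = 2 \sin{\left(t x \right)} - e^{- x}.

Answer: u(x, t) = 2 \sin{\left(t x \right)} - e^{- x}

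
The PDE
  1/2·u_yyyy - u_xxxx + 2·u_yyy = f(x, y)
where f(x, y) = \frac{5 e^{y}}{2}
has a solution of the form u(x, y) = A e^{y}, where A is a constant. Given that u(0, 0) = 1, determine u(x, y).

Answer: u(x, y) = e^{y}

Derivation:
Substitute the ansatz u = A e^{y} into the left-hand side.
Derivatives of the ansatz:
  u_yyyy = A e^{y}
  u_xxxx = 0
  u_yyy = A e^{y}
Term by term:
  1/2·u_yyyy = \frac{A e^{y}}{2}
  -u_xxxx = 0
  2·u_yyy = 2 A e^{y}
So the left-hand side equals
  \frac{5 A e^{y}}{2}
This must equal f(x, y) = \frac{5 e^{y}}{2} identically.
Matching coefficients of the independent functions:
  [e^{y}]:  \frac{5 A}{2} = \frac{5}{2}
Solving: A = 1.
Check against the point condition:
  u(0, 0) = 1  ⟹  A = 1  ✓
Hence u(x, y) = e^{y}.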